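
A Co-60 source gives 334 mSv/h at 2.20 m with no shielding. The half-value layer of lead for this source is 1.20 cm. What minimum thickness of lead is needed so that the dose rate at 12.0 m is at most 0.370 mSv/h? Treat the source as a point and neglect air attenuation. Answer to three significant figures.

At 12.0 m, distance alone gives (2.20/12.0)² = 0.03361, so 334 × 0.03361 = 11.23 mSv/h.
Further attenuation needed: 11.23/0.370 = 30.35.
n = log₂(30.35) = 4.924 half-value layers.
Thickness = 4.924 × 1.20 cm = 5.909 cm.

5.91 cm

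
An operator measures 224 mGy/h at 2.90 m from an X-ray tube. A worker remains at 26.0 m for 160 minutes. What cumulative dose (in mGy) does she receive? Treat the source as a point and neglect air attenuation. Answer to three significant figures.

By the inverse-square law, rate at 26.0 m:
224 × (2.90/26.0)² = 224 × 0.01244 = 2.787 mGy/h.
Dose = rate × time = 2.787 mGy/h × 2.667 h = 7.433 mGy.

7.43 mGy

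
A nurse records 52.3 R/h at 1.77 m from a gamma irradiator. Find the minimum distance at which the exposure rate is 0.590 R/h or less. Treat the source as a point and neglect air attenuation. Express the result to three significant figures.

Using I₁d₁² = I₂d₂², d₂ = d₁·√(I₁/I₂).
I₁/I₂ = 52.3/0.590 = 88.64, so d₂ = 1.77 × √88.64 = 16.66 m.

16.7 m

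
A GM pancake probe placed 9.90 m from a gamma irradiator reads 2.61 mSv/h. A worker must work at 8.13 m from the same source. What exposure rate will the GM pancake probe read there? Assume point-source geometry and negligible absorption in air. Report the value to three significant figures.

3.87 mSv/h

By the inverse-square law, scaling from 9.90 m to 8.13 m:
(9.90/8.13)² = 1.483, so 2.61 × 1.483 = 3.871 mSv/h.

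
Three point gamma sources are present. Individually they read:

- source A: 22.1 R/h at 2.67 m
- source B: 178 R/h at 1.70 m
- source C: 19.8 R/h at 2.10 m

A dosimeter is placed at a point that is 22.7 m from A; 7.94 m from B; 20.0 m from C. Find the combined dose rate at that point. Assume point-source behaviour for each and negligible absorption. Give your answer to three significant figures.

By superposition, sum each source's inverse-square contribution:
A: 22.1 × (2.67/22.7)² = 0.3057 R/h
B: 178 × (1.70/7.94)² = 8.160 R/h
C: 19.8 × (2.10/20.0)² = 0.2183 R/h
Total = 0.3057 + 8.160 + 0.2183 = 8.684 R/h.

8.68 R/h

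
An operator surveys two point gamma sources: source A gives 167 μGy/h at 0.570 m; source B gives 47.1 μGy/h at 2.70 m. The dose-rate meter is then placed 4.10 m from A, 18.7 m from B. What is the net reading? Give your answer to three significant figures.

By superposition, sum each source's inverse-square contribution:
A: 167 × (0.570/4.10)² = 3.228 μGy/h
B: 47.1 × (2.70/18.7)² = 0.9819 μGy/h
Total = 3.228 + 0.9819 = 4.210 μGy/h.

4.21 μGy/h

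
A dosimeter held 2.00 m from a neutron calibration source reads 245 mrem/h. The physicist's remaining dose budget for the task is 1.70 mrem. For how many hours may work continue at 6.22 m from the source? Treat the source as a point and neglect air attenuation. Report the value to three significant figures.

By the inverse-square law, rate at 6.22 m:
245 × (2.00/6.22)² = 245 × 0.1034 = 25.33 mrem/h.
Stay time = 1.70 mrem ÷ 25.33 mrem/h = 0.06711 h.

0.0671 h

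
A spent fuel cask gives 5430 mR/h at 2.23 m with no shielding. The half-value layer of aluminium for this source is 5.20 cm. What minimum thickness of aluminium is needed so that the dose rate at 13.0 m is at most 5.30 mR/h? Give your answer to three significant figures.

25.6 cm

At 13.0 m, distance alone gives (2.23/13.0)² = 0.02943, so 5430 × 0.02943 = 159.8 mR/h.
Further attenuation needed: 159.8/5.30 = 30.15.
n = log₂(30.15) = 4.914 half-value layers.
Thickness = 4.914 × 5.20 cm = 25.55 cm.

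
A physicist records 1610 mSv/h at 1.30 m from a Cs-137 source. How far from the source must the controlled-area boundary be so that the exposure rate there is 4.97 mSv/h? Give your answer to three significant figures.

Since intensity falls as 1/r², d₂ = d₁·√(I₁/I₂).
I₁/I₂ = 1610/4.97 = 323.9, so d₂ = 1.30 × √323.9 = 23.40 m.

23.4 m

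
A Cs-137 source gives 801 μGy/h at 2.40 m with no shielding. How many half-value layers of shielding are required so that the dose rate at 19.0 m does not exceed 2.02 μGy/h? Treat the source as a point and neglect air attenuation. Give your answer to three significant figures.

2.66 half-value layers

At 19.0 m, distance alone gives (2.40/19.0)² = 0.01596, so 801 × 0.01596 = 12.78 μGy/h.
Further attenuation needed: 12.78/2.02 = 6.327.
n = log₂(6.327) = 2.662 half-value layers.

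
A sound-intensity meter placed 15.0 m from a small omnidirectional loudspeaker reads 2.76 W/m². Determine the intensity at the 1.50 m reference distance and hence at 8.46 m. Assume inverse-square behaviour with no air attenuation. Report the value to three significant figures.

By the inverse-square law,
At 1.50 m: (15.0/1.50)² = 100.0, so 2.76 × 100.0 = 276.0 W/m²
At 8.46 m: (1.50/8.46)² = 0.03144, so 276.0 × 0.03144 = 8.677 W/m².

276 W/m²; 8.68 W/m²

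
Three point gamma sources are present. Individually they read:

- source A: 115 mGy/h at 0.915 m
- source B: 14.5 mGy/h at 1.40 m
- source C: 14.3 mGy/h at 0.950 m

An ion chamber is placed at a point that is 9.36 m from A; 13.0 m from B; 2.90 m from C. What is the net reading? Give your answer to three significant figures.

By superposition, sum each source's inverse-square contribution:
A: 115 × (0.915/9.36)² = 1.099 mGy/h
B: 14.5 × (1.40/13.0)² = 0.1682 mGy/h
C: 14.3 × (0.950/2.90)² = 1.535 mGy/h
Total = 1.099 + 0.1682 + 1.535 = 2.802 mGy/h.

2.80 mGy/h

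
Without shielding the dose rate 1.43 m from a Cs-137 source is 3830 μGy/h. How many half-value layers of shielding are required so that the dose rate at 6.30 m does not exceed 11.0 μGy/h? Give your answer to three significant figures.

4.17 half-value layers

At 6.30 m, distance alone gives (1.43/6.30)² = 0.05152, so 3830 × 0.05152 = 197.3 μGy/h.
Further attenuation needed: 197.3/11.0 = 17.94.
n = log₂(17.94) = 4.165 half-value layers.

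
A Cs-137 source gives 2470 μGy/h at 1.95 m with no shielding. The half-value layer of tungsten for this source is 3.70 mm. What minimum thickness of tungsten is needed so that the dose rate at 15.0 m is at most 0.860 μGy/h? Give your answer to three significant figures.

20.7 mm

At 15.0 m, distance alone gives 2470 × (1.95/15.0)² = 2470 × 0.01690 = 41.74 μGy/h.
Further attenuation needed: 41.74/0.860 = 48.53.
n = log₂(48.53) = 5.601 half-value layers.
Thickness = 5.601 × 3.70 mm = 20.72 mm.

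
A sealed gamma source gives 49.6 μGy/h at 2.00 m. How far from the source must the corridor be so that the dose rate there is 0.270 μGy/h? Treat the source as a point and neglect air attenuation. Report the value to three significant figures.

By the inverse-square law, d₂ = d₁·√(I₁/I₂).
I₁/I₂ = 49.6/0.270 = 183.7, so d₂ = 2.00 × √183.7 = 27.11 m.

27.1 m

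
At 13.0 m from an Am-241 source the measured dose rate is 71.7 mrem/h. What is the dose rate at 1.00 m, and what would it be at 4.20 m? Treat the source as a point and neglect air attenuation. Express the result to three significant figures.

Intensity scales as (d₁/d₂)², so
At 1.00 m: (13.0/1.00)² = 169.0, so 71.7 × 169.0 = 12120 mrem/h
At 4.20 m: 12120 × (1.00/4.20)² = 12120 × 0.05669 = 687.1 mrem/h.

12100 mrem/h; 687 mrem/h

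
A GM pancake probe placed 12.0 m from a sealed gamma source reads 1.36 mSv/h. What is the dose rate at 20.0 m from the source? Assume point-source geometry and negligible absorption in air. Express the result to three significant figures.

0.490 mSv/h

Since intensity falls as 1/r², scaling from 12.0 m to 20.0 m:
1.36 × (12.0/20.0)² = 1.36 × 0.3600 = 0.4896 mSv/h.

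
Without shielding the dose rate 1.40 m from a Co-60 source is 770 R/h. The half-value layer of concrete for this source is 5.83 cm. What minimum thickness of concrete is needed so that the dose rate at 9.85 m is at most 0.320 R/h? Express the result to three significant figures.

32.7 cm

At 9.85 m, distance alone gives 770 × (1.40/9.85)² = 770 × 0.02020 = 15.55 R/h.
Further attenuation needed: 15.55/0.320 = 48.59.
n = log₂(48.59) = 5.603 half-value layers.
Thickness = 5.603 × 5.83 cm = 32.67 cm.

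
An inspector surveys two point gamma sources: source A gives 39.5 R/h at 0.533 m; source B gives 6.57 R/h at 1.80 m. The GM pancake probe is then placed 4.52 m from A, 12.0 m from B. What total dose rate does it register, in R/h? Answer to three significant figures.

0.697 R/h

By superposition, sum each source's inverse-square contribution:
A: 39.5 × (0.533/4.52)² = 0.5493 R/h
B: 6.57 × (1.80/12.0)² = 0.1478 R/h
Total = 0.5493 + 0.1478 = 0.6971 R/h.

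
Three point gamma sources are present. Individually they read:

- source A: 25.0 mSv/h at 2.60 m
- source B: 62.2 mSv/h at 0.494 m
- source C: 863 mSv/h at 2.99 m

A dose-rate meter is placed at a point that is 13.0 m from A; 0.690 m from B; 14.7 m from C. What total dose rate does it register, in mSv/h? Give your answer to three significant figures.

68.6 mSv/h

By superposition, sum each source's inverse-square contribution:
A: 25.0 × (2.60/13.0)² = 1.000 mSv/h
B: 62.2 × (0.494/0.690)² = 31.88 mSv/h
C: 863 × (2.99/14.7)² = 35.70 mSv/h
Total = 1.000 + 31.88 + 35.70 = 68.58 mSv/h.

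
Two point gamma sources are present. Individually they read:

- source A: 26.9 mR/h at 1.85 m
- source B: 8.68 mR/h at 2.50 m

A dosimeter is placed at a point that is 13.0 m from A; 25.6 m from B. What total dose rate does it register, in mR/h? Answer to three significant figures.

0.628 mR/h

By superposition, sum each source's inverse-square contribution:
A: 26.9 × (1.85/13.0)² = 0.5448 mR/h
B: 8.68 × (2.50/25.6)² = 0.08278 mR/h
Total = 0.5448 + 0.08278 = 0.6276 mR/h.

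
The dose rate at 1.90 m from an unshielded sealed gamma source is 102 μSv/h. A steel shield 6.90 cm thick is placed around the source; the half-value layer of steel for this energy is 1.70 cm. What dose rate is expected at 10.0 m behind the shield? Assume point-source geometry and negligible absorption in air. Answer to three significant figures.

0.221 μSv/h

Distance alone: 102 × (1.90/10.0)² = 102 × 0.03610 = 3.682 μSv/h.
Shield: 6.90/1.70 = 4.059 half-value layers → attenuation 2^(−4.059) = 0.06000.
Combined: 3.682 × 0.06000 = 0.2209 μSv/h.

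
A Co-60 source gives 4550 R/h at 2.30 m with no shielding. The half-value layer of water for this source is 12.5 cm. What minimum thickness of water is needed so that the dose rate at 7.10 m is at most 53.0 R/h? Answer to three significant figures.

At 7.10 m, distance alone gives (2.30/7.10)² = 0.1049, so 4550 × 0.1049 = 477.3 R/h.
Further attenuation needed: 477.3/53.0 = 9.006.
n = log₂(9.006) = 3.171 half-value layers.
Thickness = 3.171 × 12.5 cm = 39.64 cm.

39.6 cm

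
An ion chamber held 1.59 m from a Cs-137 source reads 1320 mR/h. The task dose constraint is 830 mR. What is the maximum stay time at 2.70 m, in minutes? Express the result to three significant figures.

Applying the 1/r² law, rate at 2.70 m:
(1.59/2.70)² = 0.3468, so 1320 × 0.3468 = 457.8 mR/h.
Stay time = 830 mR ÷ 457.8 mR/h = 1.813 h = 108.8 min.

109 min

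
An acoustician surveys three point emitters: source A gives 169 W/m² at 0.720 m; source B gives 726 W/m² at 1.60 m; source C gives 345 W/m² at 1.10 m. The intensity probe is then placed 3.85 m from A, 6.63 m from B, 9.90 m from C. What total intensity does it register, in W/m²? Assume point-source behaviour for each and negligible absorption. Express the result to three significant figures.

52.5 W/m²

By superposition, sum each source's inverse-square contribution:
A: 169 × (0.720/3.85)² = 5.911 W/m²
B: 726 × (1.60/6.63)² = 42.28 W/m²
C: 345 × (1.10/9.90)² = 4.259 W/m²
Total = 5.911 + 42.28 + 4.259 = 52.45 W/m².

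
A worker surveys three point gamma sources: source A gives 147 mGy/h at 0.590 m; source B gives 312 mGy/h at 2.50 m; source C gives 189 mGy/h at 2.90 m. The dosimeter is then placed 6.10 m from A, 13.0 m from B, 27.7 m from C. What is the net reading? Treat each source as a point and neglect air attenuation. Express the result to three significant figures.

15.0 mGy/h

Each source contributes Iᵢ·(dᵢ/rᵢ)²; contributions add.
A: 147 × (0.590/6.10)² = 1.375 mGy/h
B: 312 × (2.50/13.0)² = 11.54 mGy/h
C: 189 × (2.90/27.7)² = 2.072 mGy/h
Total = 1.375 + 11.54 + 2.072 = 14.99 mGy/h.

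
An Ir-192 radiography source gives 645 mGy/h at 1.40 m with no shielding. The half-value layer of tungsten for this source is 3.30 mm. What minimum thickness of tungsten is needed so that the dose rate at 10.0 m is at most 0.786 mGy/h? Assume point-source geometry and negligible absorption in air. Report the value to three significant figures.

13.2 mm

At 10.0 m, distance alone gives 645 × (1.40/10.0)² = 645 × 0.01960 = 12.64 mGy/h.
Further attenuation needed: 12.64/0.786 = 16.08.
n = log₂(16.08) = 4.007 half-value layers.
Thickness = 4.007 × 3.30 mm = 13.22 mm.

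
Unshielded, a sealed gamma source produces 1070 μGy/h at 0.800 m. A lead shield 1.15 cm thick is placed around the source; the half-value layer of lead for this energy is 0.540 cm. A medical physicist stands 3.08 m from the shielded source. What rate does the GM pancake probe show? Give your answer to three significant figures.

Distance alone: 1070 × (0.800/3.08)² = 1070 × 0.06747 = 72.19 μGy/h.
Shield: 1.15/0.540 = 2.130 half-value layers → attenuation 2^(−2.130) = 0.2285.
Combined: 72.19 × 0.2285 = 16.50 μGy/h.

16.5 μGy/h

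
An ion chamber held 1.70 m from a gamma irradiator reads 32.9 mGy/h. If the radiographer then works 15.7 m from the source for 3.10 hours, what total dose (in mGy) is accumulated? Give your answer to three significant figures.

1.20 mGy

Since intensity falls as 1/r², rate at 15.7 m:
(1.70/15.7)² = 0.01172, so 32.9 × 0.01172 = 0.3856 mGy/h.
Dose = rate × time = 0.3856 mGy/h × 3.100 h = 1.195 mGy.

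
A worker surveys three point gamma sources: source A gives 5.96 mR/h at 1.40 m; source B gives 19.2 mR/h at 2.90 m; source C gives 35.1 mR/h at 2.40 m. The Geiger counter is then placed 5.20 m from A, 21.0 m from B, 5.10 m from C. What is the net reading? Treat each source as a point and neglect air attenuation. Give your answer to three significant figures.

8.57 mR/h

Each source contributes Iᵢ·(dᵢ/rᵢ)²; contributions add.
A: 5.96 × (1.40/5.20)² = 0.4320 mR/h
B: 19.2 × (2.90/21.0)² = 0.3661 mR/h
C: 35.1 × (2.40/5.10)² = 7.773 mR/h
Total = 0.4320 + 0.3661 + 7.773 = 8.571 mR/h.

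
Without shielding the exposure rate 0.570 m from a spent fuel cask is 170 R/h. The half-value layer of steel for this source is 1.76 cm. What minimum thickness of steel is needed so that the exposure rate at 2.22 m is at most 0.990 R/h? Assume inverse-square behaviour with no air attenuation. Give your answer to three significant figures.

At 2.22 m, distance alone gives 170 × (0.570/2.22)² = 170 × 0.06592 = 11.21 R/h.
Further attenuation needed: 11.21/0.990 = 11.32.
n = log₂(11.32) = 3.501 half-value layers.
Thickness = 3.501 × 1.76 cm = 6.162 cm.

6.16 cm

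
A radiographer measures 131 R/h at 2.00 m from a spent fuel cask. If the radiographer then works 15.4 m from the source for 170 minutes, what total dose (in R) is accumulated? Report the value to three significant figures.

6.26 R

Since intensity falls as 1/r², rate at 15.4 m:
(2.00/15.4)² = 0.01687, so 131 × 0.01687 = 2.210 R/h.
Dose = rate × time = 2.210 R/h × 2.833 h = 6.261 R.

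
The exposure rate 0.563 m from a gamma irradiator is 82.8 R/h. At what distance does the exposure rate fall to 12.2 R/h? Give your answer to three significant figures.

1.47 m

Applying the 1/r² law, d₂ = d₁·√(I₁/I₂).
I₁/I₂ = 82.8/12.2 = 6.787, so d₂ = 0.563 × √6.787 = 1.467 m.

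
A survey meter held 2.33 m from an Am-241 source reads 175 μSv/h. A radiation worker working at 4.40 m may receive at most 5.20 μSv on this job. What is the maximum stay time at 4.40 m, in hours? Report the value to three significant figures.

0.106 h

Using I₁d₁² = I₂d₂², rate at 4.40 m:
(2.33/4.40)² = 0.2804, so 175 × 0.2804 = 49.07 μSv/h.
Stay time = 5.20 μSv ÷ 49.07 μSv/h = 0.1060 h.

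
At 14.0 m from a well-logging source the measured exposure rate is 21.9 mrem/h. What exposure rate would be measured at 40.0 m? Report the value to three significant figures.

2.68 mrem/h

Since intensity falls as 1/r², scaling from 14.0 m to 40.0 m:
(14.0/40.0)² = 0.1225, so 21.9 × 0.1225 = 2.683 mrem/h.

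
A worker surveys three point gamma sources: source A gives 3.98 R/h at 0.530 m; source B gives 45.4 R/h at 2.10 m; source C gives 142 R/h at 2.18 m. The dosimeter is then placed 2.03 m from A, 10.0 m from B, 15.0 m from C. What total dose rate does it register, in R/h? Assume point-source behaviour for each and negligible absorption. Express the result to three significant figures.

5.27 R/h

Each source contributes Iᵢ·(dᵢ/rᵢ)²; contributions add.
A: 3.98 × (0.530/2.03)² = 0.2713 R/h
B: 45.4 × (2.10/10.0)² = 2.002 R/h
C: 142 × (2.18/15.0)² = 2.999 R/h
Total = 0.2713 + 2.002 + 2.999 = 5.272 R/h.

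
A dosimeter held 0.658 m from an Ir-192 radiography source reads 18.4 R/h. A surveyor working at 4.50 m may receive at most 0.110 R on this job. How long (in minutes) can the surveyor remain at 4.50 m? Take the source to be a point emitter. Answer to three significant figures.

16.8 min

Intensity scales as (d₁/d₂)², so rate at 4.50 m:
18.4 × (0.658/4.50)² = 18.4 × 0.02138 = 0.3934 R/h.
Stay time = 0.110 R ÷ 0.3934 R/h = 0.2796 h = 16.78 min.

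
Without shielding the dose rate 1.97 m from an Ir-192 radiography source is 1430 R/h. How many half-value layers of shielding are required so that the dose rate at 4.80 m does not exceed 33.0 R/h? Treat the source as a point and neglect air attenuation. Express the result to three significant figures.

2.87 half-value layers

At 4.80 m, distance alone gives 1430 × (1.97/4.80)² = 1430 × 0.1684 = 240.8 R/h.
Further attenuation needed: 240.8/33.0 = 7.297.
n = log₂(7.297) = 2.867 half-value layers.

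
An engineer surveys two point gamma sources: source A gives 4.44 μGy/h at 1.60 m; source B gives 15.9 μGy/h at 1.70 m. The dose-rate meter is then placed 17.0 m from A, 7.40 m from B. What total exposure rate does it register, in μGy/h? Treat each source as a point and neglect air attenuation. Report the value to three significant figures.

By superposition, sum each source's inverse-square contribution:
A: 4.44 × (1.60/17.0)² = 0.03933 μGy/h
B: 15.9 × (1.70/7.40)² = 0.8391 μGy/h
Total = 0.03933 + 0.8391 = 0.8784 μGy/h.

0.878 μGy/h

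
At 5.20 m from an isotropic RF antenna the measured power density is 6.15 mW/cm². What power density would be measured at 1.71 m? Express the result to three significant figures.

56.9 mW/cm²

Intensity scales as (d₁/d₂)², so scaling from 5.20 m to 1.71 m:
(5.20/1.71)² = 9.247, so 6.15 × 9.247 = 56.87 mW/cm².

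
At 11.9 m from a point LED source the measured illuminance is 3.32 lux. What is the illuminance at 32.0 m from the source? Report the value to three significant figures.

0.459 lux

Since intensity falls as 1/r², scaling from 11.9 m to 32.0 m:
(11.9/32.0)² = 0.1383, so 3.32 × 0.1383 = 0.4592 lux.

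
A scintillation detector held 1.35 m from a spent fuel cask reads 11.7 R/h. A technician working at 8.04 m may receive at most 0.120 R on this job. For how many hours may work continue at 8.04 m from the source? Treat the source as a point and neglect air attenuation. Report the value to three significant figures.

0.364 h

Intensity scales as (d₁/d₂)², so rate at 8.04 m:
(1.35/8.04)² = 0.02819, so 11.7 × 0.02819 = 0.3298 R/h.
Stay time = 0.120 R ÷ 0.3298 R/h = 0.3639 h.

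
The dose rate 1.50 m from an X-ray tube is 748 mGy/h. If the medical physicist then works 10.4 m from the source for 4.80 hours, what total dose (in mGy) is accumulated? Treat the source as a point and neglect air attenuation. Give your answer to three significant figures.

74.7 mGy

Intensity scales as (d₁/d₂)², so rate at 10.4 m:
748 × (1.50/10.4)² = 748 × 0.02080 = 15.56 mGy/h.
Dose = rate × time = 15.56 mGy/h × 4.800 h = 74.69 mGy.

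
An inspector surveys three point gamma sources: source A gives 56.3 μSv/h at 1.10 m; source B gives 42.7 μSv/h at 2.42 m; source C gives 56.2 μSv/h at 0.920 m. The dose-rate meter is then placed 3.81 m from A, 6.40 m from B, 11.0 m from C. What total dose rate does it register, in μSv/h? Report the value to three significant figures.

Each source contributes Iᵢ·(dᵢ/rᵢ)²; contributions add.
A: 56.3 × (1.10/3.81)² = 4.693 μSv/h
B: 42.7 × (2.42/6.40)² = 6.105 μSv/h
C: 56.2 × (0.920/11.0)² = 0.3931 μSv/h
Total = 4.693 + 6.105 + 0.3931 = 11.19 μSv/h.

11.2 μSv/h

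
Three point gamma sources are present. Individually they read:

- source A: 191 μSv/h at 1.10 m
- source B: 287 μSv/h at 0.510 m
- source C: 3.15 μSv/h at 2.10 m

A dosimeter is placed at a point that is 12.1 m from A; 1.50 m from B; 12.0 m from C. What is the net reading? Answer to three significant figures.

34.9 μSv/h

Each source contributes Iᵢ·(dᵢ/rᵢ)²; contributions add.
A: 191 × (1.10/12.1)² = 1.579 μSv/h
B: 287 × (0.510/1.50)² = 33.18 μSv/h
C: 3.15 × (2.10/12.0)² = 0.09647 μSv/h
Total = 1.579 + 33.18 + 0.09647 = 34.86 μSv/h.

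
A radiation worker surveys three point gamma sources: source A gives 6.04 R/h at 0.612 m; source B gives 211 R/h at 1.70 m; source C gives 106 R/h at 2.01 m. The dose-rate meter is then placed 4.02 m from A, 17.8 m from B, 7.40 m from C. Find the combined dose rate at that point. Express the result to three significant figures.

By superposition, sum each source's inverse-square contribution:
A: 6.04 × (0.612/4.02)² = 0.1400 R/h
B: 211 × (1.70/17.8)² = 1.925 R/h
C: 106 × (2.01/7.40)² = 7.821 R/h
Total = 0.1400 + 1.925 + 7.821 = 9.886 R/h.

9.89 R/h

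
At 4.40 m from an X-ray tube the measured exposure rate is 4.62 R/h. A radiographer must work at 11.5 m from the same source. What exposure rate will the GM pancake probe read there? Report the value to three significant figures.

Applying the 1/r² law, scaling from 4.40 m to 11.5 m:
(4.40/11.5)² = 0.1464, so 4.62 × 0.1464 = 0.6764 R/h.

0.676 R/h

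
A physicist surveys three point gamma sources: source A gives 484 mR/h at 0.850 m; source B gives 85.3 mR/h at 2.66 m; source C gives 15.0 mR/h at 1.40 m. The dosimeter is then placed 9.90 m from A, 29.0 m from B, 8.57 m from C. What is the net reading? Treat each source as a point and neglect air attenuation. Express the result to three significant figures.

Each source contributes Iᵢ·(dᵢ/rᵢ)²; contributions add.
A: 484 × (0.850/9.90)² = 3.568 mR/h
B: 85.3 × (2.66/29.0)² = 0.7177 mR/h
C: 15.0 × (1.40/8.57)² = 0.4003 mR/h
Total = 3.568 + 0.7177 + 0.4003 = 4.686 mR/h.

4.69 mR/h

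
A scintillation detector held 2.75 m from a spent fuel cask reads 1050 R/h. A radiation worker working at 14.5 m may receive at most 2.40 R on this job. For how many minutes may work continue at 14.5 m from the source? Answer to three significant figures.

Applying the 1/r² law, rate at 14.5 m:
1050 × (2.75/14.5)² = 1050 × 0.03597 = 37.77 R/h.
Stay time = 2.40 R ÷ 37.77 R/h = 0.06354 h = 3.812 min.

3.81 min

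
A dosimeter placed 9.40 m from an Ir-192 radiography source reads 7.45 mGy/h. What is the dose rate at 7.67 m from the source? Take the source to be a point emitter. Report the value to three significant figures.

Since intensity falls as 1/r², scaling from 9.40 m to 7.67 m:
7.45 × (9.40/7.67)² = 7.45 × 1.502 = 11.19 mGy/h.

11.2 mGy/h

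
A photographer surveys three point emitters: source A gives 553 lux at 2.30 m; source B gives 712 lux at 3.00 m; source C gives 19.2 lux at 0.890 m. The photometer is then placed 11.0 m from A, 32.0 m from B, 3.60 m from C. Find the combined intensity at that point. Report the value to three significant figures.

By superposition, sum each source's inverse-square contribution:
A: 553 × (2.30/11.0)² = 24.18 lux
B: 712 × (3.00/32.0)² = 6.258 lux
C: 19.2 × (0.890/3.60)² = 1.173 lux
Total = 24.18 + 6.258 + 1.173 = 31.61 lux.

31.6 lux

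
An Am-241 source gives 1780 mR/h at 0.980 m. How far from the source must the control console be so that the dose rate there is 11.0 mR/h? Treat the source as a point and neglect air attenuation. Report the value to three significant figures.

12.5 m

By the inverse-square law, d₂ = d₁·√(I₁/I₂).
I₁/I₂ = 1780/11.0 = 161.8, so d₂ = 0.980 × √161.8 = 12.47 m.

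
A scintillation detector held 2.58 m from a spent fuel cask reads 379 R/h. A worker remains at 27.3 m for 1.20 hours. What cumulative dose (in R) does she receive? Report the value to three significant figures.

4.06 R

By the inverse-square law, rate at 27.3 m:
(2.58/27.3)² = 0.008931, so 379 × 0.008931 = 3.385 R/h.
Dose = rate × time = 3.385 R/h × 1.200 h = 4.062 R.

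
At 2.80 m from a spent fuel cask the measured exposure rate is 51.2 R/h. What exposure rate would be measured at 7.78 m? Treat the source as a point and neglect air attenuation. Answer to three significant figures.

By the inverse-square law, scaling from 2.80 m to 7.78 m:
51.2 × (2.80/7.78)² = 51.2 × 0.1295 = 6.630 R/h.

6.63 R/h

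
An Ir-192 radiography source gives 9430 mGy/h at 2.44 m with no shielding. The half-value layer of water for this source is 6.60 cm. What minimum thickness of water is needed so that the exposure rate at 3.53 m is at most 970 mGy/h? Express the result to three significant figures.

14.6 cm

At 3.53 m, distance alone gives 9430 × (2.44/3.53)² = 9430 × 0.4778 = 4506 mGy/h.
Further attenuation needed: 4506/970 = 4.645.
n = log₂(4.645) = 2.216 half-value layers.
Thickness = 2.216 × 6.60 cm = 14.63 cm.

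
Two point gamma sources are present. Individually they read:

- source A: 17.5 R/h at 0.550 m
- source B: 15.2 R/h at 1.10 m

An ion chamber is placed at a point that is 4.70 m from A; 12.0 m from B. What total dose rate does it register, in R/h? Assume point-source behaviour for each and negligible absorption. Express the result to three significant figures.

0.367 R/h

Each source contributes Iᵢ·(dᵢ/rᵢ)²; contributions add.
A: 17.5 × (0.550/4.70)² = 0.2396 R/h
B: 15.2 × (1.10/12.0)² = 0.1277 R/h
Total = 0.2396 + 0.1277 = 0.3673 R/h.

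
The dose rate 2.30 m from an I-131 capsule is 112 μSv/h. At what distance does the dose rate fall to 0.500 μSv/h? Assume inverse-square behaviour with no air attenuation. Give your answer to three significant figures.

34.4 m

Using I₁d₁² = I₂d₂², d₂ = d₁·√(I₁/I₂).
I₁/I₂ = 112/0.500 = 224.0, so d₂ = 2.30 × √224.0 = 34.42 m.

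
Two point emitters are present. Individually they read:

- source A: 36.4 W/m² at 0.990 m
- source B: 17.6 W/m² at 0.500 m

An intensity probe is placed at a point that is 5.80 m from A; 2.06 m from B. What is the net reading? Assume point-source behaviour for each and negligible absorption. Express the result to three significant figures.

By superposition, sum each source's inverse-square contribution:
A: 36.4 × (0.990/5.80)² = 1.061 W/m²
B: 17.6 × (0.500/2.06)² = 1.037 W/m²
Total = 1.061 + 1.037 = 2.098 W/m².

2.10 W/m²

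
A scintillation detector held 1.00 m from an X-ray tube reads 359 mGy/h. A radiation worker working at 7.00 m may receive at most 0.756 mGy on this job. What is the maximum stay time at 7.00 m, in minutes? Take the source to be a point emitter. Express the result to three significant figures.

6.19 min

Applying the 1/r² law, rate at 7.00 m:
359 × (1.00/7.00)² = 359 × 0.02041 = 7.327 mGy/h.
Stay time = 0.756 mGy ÷ 7.327 mGy/h = 0.1032 h = 6.192 min.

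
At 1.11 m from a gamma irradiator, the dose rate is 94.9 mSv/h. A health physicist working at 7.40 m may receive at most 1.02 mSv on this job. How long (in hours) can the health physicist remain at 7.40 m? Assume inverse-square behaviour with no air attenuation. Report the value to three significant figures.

0.478 h

Using I₁d₁² = I₂d₂², rate at 7.40 m:
(1.11/7.40)² = 0.02250, so 94.9 × 0.02250 = 2.135 mSv/h.
Stay time = 1.02 mSv ÷ 2.135 mSv/h = 0.4778 h.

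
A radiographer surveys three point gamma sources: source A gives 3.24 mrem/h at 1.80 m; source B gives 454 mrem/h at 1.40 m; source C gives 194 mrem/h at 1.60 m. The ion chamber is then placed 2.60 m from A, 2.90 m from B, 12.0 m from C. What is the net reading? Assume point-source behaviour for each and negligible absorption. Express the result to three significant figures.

Each source contributes Iᵢ·(dᵢ/rᵢ)²; contributions add.
A: 3.24 × (1.80/2.60)² = 1.553 mrem/h
B: 454 × (1.40/2.90)² = 105.8 mrem/h
C: 194 × (1.60/12.0)² = 3.449 mrem/h
Total = 1.553 + 105.8 + 3.449 = 110.8 mrem/h.

111 mrem/h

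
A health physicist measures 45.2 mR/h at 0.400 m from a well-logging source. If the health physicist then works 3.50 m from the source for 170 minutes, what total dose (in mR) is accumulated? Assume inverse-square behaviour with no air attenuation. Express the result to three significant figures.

Using I₁d₁² = I₂d₂², rate at 3.50 m:
45.2 × (0.400/3.50)² = 45.2 × 0.01306 = 0.5903 mR/h.
Dose = rate × time = 0.5903 mR/h × 2.833 h = 1.672 mR.

1.67 mR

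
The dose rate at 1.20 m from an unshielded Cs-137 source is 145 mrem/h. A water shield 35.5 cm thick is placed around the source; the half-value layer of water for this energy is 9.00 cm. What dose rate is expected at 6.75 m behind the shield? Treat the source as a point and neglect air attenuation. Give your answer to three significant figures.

Distance alone: 145 × (1.20/6.75)² = 145 × 0.03160 = 4.582 mrem/h.
Shield: 35.5/9.00 = 3.944 half-value layers → attenuation 2^(−3.944) = 0.06497.
Combined: 4.582 × 0.06497 = 0.2977 mrem/h.

0.298 mrem/h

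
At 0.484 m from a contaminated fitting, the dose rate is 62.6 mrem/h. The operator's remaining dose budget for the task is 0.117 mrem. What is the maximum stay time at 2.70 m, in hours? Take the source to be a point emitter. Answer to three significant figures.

Intensity scales as (d₁/d₂)², so rate at 2.70 m:
(0.484/2.70)² = 0.03213, so 62.6 × 0.03213 = 2.011 mrem/h.
Stay time = 0.117 mrem ÷ 2.011 mrem/h = 0.05818 h.

0.0582 h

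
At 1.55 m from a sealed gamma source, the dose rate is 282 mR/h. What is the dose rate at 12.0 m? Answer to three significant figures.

4.70 mR/h

By the inverse-square law, the rate at 12.0 m is
(1.55/12.0)² = 0.01668, so 282 × 0.01668 = 4.704 mR/h.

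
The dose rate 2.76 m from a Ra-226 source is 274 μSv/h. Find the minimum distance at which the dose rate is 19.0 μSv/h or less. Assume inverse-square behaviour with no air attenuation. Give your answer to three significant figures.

10.5 m

By the inverse-square law, d₂ = d₁·√(I₁/I₂).
I₁/I₂ = 274/19.0 = 14.42, so d₂ = 2.76 × √14.42 = 10.48 m.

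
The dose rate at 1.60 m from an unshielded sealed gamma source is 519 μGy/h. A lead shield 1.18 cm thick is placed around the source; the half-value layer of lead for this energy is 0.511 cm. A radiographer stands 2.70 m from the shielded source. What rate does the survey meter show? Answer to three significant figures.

Distance alone: 519 × (1.60/2.70)² = 519 × 0.3512 = 182.3 μGy/h.
Shield: 1.18/0.511 = 2.309 half-value layers → attenuation 2^(−2.309) = 0.2018.
Combined: 182.3 × 0.2018 = 36.79 μGy/h.

36.8 μGy/h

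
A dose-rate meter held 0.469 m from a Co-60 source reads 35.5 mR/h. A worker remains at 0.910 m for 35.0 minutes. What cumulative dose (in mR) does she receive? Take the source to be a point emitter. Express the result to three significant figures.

5.50 mR

Intensity scales as (d₁/d₂)², so rate at 0.910 m:
(0.469/0.910)² = 0.2656, so 35.5 × 0.2656 = 9.429 mR/h.
Dose = rate × time = 9.429 mR/h × 0.5833 h = 5.500 mR.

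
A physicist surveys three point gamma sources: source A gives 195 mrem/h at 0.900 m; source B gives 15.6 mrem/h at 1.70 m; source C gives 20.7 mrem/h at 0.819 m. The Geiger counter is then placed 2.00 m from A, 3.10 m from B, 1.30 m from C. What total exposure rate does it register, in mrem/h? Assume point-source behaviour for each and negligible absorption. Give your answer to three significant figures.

By superposition, sum each source's inverse-square contribution:
A: 195 × (0.900/2.00)² = 39.49 mrem/h
B: 15.6 × (1.70/3.10)² = 4.691 mrem/h
C: 20.7 × (0.819/1.30)² = 8.216 mrem/h
Total = 39.49 + 4.691 + 8.216 = 52.40 mrem/h.

52.4 mrem/h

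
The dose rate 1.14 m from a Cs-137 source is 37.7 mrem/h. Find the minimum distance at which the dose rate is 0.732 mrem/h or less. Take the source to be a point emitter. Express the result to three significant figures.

8.18 m

By the inverse-square law, d₂ = d₁·√(I₁/I₂).
I₁/I₂ = 37.7/0.732 = 51.50, so d₂ = 1.14 × √51.50 = 8.181 m.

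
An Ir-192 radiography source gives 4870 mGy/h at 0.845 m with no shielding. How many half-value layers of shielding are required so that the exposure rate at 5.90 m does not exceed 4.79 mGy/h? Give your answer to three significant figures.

4.38 half-value layers

At 5.90 m, distance alone gives 4870 × (0.845/5.90)² = 4870 × 0.02051 = 99.88 mGy/h.
Further attenuation needed: 99.88/4.79 = 20.85.
n = log₂(20.85) = 4.382 half-value layers.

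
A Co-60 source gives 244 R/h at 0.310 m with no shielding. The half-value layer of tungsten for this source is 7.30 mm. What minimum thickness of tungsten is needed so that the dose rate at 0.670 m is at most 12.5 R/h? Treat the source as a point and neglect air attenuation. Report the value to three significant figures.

15.1 mm

At 0.670 m, distance alone gives (0.310/0.670)² = 0.2141, so 244 × 0.2141 = 52.24 R/h.
Further attenuation needed: 52.24/12.5 = 4.179.
n = log₂(4.179) = 2.063 half-value layers.
Thickness = 2.063 × 7.30 mm = 15.06 mm.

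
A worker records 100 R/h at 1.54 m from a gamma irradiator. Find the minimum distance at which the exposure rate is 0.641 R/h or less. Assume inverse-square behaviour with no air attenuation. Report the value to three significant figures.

19.2 m

By the inverse-square law, d₂ = d₁·√(I₁/I₂).
I₁/I₂ = 100/0.641 = 156.0, so d₂ = 1.54 × √156.0 = 19.23 m.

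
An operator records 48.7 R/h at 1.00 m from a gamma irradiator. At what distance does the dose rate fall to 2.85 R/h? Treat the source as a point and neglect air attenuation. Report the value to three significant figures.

Applying the 1/r² law, d₂ = d₁·√(I₁/I₂).
I₁/I₂ = 48.7/2.85 = 17.09, so d₂ = 1.00 × √17.09 = 4.134 m.

4.13 m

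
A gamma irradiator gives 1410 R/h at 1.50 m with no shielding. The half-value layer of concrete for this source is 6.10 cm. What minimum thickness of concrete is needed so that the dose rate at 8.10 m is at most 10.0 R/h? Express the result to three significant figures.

13.9 cm

At 8.10 m, distance alone gives 1410 × (1.50/8.10)² = 1410 × 0.03429 = 48.35 R/h.
Further attenuation needed: 48.35/10.0 = 4.835.
n = log₂(4.835) = 2.274 half-value layers.
Thickness = 2.274 × 6.10 cm = 13.87 cm.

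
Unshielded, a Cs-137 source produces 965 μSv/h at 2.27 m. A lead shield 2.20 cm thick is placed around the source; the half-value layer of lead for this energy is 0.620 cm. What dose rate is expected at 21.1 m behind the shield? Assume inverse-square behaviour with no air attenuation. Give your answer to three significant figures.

0.955 μSv/h

Distance alone: 965 × (2.27/21.1)² = 965 × 0.01157 = 11.17 μSv/h.
Shield: 2.20/0.620 = 3.548 half-value layers → attenuation 2^(−3.548) = 0.08550.
Combined: 11.17 × 0.08550 = 0.9550 μSv/h.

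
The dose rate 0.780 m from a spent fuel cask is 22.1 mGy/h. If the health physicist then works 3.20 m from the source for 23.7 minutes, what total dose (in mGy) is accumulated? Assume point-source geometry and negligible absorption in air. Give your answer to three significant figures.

0.519 mGy

Applying the 1/r² law, rate at 3.20 m:
22.1 × (0.780/3.20)² = 22.1 × 0.05941 = 1.313 mGy/h.
Dose = rate × time = 1.313 mGy/h × 0.3950 h = 0.5186 mGy.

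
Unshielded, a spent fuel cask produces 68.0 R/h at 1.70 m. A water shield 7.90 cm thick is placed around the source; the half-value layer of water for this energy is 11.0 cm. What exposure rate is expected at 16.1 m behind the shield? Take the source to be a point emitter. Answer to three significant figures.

0.461 R/h

Distance alone: (1.70/16.1)² = 0.01115, so 68.0 × 0.01115 = 0.7582 R/h.
Shield: 7.90/11.0 = 0.7182 half-value layers → attenuation 2^(−0.7182) = 0.6079.
Combined: 0.7582 × 0.6079 = 0.4609 R/h.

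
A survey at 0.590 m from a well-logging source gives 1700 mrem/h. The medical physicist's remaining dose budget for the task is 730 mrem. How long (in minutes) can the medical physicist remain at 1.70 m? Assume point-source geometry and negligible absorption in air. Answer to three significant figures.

Intensity scales as (d₁/d₂)², so rate at 1.70 m:
(0.590/1.70)² = 0.1204, so 1700 × 0.1204 = 204.7 mrem/h.
Stay time = 730 mrem ÷ 204.7 mrem/h = 3.566 h = 214.0 min.

214 min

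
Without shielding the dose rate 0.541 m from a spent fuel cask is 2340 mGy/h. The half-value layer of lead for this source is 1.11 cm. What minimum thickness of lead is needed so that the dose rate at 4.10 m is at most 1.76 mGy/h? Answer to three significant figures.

5.03 cm

At 4.10 m, distance alone gives (0.541/4.10)² = 0.01741, so 2340 × 0.01741 = 40.74 mGy/h.
Further attenuation needed: 40.74/1.76 = 23.15.
n = log₂(23.15) = 4.533 half-value layers.
Thickness = 4.533 × 1.11 cm = 5.032 cm.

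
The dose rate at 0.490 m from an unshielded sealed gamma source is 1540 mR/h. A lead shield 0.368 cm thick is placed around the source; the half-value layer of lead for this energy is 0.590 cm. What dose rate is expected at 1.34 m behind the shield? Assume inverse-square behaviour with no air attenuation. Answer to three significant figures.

134 mR/h

Distance alone: (0.490/1.34)² = 0.1337, so 1540 × 0.1337 = 205.9 mR/h.
Shield: 0.368/0.590 = 0.6237 half-value layers → attenuation 2^(−0.6237) = 0.6490.
Combined: 205.9 × 0.6490 = 133.6 mR/h.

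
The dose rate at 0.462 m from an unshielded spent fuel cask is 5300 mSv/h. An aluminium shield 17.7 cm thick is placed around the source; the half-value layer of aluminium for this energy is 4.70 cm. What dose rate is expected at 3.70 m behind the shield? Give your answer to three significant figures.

Distance alone: (0.462/3.70)² = 0.01559, so 5300 × 0.01559 = 82.63 mSv/h.
Shield: 17.7/4.70 = 3.766 half-value layers → attenuation 2^(−3.766) = 0.07351.
Combined: 82.63 × 0.07351 = 6.074 mSv/h.

6.07 mSv/h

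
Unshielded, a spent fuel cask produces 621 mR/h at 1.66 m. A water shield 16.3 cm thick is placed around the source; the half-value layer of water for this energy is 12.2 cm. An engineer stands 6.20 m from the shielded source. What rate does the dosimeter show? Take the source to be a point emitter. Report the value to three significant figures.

Distance alone: (1.66/6.20)² = 0.07169, so 621 × 0.07169 = 44.52 mR/h.
Shield: 16.3/12.2 = 1.336 half-value layers → attenuation 2^(−1.336) = 0.3961.
Combined: 44.52 × 0.3961 = 17.63 mR/h.

17.6 mR/h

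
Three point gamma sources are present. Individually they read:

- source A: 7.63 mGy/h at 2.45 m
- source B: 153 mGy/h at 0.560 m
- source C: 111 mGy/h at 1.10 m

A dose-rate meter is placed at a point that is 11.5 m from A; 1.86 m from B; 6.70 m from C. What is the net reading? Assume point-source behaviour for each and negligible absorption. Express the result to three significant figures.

17.2 mGy/h

Each source contributes Iᵢ·(dᵢ/rᵢ)²; contributions add.
A: 7.63 × (2.45/11.5)² = 0.3463 mGy/h
B: 153 × (0.560/1.86)² = 13.87 mGy/h
C: 111 × (1.10/6.70)² = 2.992 mGy/h
Total = 0.3463 + 13.87 + 2.992 = 17.21 mGy/h.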